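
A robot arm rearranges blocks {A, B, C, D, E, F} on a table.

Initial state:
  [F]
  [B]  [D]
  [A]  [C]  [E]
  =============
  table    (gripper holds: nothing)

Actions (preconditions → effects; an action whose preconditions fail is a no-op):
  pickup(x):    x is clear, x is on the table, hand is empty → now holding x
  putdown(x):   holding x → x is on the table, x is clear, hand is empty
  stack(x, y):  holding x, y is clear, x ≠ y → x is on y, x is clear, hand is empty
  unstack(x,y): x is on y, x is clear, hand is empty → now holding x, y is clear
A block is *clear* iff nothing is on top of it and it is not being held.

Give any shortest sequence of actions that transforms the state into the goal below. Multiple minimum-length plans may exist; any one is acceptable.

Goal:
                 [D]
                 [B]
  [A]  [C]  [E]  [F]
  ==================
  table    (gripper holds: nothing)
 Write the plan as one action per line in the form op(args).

step 1 (unstack(F, B)): towers=[A/B; C/D; E] holding=F
step 2 (putdown(F)): towers=[A/B; C/D; E; F] holding=-
step 3 (unstack(B, A)): towers=[A; C/D; E; F] holding=B
step 4 (stack(B, F)): towers=[A; C/D; E; F/B] holding=-
step 5 (unstack(D, C)): towers=[A; C; E; F/B] holding=D
step 6 (stack(D, B)): towers=[A; C; E; F/B/D] holding=-
goal check: towers=[A; C; E; F/B/D] holding=- — reached (length 6, optimal by BFS)

unstack(F, B)
putdown(F)
unstack(B, A)
stack(B, F)
unstack(D, C)
stack(D, B)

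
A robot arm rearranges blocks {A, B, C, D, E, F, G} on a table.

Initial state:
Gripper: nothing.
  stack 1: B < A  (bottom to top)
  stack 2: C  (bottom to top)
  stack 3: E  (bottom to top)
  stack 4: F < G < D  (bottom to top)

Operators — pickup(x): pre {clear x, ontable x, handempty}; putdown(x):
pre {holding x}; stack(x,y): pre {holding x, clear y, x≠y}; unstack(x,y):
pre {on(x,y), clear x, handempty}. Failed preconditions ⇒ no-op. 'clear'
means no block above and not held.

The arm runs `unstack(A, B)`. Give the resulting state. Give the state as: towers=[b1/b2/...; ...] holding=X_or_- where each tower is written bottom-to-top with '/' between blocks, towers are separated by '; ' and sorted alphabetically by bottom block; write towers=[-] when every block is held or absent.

towers=[B; C; E; F/G/D] holding=A

before: towers=[B/A; C; E; F/G/D] holding=-
pre[unstack(A, B)]: on(A,B) ✓, clear(A) ✓, handempty ✓
all met → apply unstack(A, B)
after:  towers=[B; C; E; F/G/D] holding=A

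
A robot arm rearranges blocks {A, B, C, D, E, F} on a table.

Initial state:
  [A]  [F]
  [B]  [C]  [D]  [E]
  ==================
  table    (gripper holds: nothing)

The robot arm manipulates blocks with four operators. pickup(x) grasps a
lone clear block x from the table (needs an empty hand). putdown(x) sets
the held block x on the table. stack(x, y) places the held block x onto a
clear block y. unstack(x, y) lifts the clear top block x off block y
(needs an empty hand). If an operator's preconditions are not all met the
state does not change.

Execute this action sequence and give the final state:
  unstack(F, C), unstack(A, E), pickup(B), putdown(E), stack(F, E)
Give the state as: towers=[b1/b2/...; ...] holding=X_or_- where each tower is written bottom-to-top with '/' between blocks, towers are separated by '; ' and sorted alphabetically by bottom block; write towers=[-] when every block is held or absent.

towers=[B/A; C; D; E/F] holding=-

step 1 (unstack(F, C)): towers=[B/A; C; D; E] holding=F
step 2 (unstack(A, E)) [no-op]: towers=[B/A; C; D; E] holding=F
step 3 (pickup(B)) [no-op]: towers=[B/A; C; D; E] holding=F
step 4 (putdown(E)) [no-op]: towers=[B/A; C; D; E] holding=F
step 5 (stack(F, E)): towers=[B/A; C; D; E/F] holding=-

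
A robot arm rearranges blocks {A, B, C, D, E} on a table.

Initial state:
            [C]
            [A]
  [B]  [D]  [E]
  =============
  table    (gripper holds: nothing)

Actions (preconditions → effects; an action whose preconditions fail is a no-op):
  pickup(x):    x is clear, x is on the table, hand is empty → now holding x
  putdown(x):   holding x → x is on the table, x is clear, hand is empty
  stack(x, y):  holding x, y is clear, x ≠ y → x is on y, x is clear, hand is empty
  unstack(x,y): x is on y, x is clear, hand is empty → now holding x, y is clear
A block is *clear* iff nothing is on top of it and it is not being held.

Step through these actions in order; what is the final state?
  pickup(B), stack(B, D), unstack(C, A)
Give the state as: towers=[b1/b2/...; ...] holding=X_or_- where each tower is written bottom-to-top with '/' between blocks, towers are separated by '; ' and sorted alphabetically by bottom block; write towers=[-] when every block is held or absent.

towers=[D/B; E/A] holding=C

step 1 (pickup(B)): towers=[D; E/A/C] holding=B
step 2 (stack(B, D)): towers=[D/B; E/A/C] holding=-
step 3 (unstack(C, A)): towers=[D/B; E/A] holding=C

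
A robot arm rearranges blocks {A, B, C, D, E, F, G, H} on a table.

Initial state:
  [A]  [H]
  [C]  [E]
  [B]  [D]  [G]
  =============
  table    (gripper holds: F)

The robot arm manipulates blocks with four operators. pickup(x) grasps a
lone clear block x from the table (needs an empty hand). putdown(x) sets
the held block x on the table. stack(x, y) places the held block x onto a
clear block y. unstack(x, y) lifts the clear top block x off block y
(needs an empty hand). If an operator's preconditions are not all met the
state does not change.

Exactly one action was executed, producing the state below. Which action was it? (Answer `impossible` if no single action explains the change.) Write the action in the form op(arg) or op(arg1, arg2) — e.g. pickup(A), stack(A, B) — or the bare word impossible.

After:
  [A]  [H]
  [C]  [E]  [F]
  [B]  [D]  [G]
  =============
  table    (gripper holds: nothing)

target: towers=[B/C/A; D/E/H; G/F] holding=-
        putdown(F) → towers=[B/C/A; D/E/H; F; G] holding=-
       stack(F, G) → towers=[B/C/A; D/E/H; G/F] holding=-  ← match
       stack(F, A) → towers=[B/C/A/F; D/E/H; G] holding=-
       stack(F, H) → towers=[B/C/A; D/E/H/F; G] holding=-

stack(F, G)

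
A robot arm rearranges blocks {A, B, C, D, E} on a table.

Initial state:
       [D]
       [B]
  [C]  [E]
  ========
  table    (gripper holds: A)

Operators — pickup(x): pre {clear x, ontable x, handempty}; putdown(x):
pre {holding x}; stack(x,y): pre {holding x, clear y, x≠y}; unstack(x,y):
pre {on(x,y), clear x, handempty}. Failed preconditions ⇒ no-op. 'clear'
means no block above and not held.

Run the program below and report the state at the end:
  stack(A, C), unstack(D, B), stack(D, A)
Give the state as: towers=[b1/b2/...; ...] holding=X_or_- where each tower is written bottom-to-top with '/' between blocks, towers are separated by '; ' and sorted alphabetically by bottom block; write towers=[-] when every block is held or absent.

towers=[C/A/D; E/B] holding=-

step 1 (stack(A, C)): towers=[C/A; E/B/D] holding=-
step 2 (unstack(D, B)): towers=[C/A; E/B] holding=D
step 3 (stack(D, A)): towers=[C/A/D; E/B] holding=-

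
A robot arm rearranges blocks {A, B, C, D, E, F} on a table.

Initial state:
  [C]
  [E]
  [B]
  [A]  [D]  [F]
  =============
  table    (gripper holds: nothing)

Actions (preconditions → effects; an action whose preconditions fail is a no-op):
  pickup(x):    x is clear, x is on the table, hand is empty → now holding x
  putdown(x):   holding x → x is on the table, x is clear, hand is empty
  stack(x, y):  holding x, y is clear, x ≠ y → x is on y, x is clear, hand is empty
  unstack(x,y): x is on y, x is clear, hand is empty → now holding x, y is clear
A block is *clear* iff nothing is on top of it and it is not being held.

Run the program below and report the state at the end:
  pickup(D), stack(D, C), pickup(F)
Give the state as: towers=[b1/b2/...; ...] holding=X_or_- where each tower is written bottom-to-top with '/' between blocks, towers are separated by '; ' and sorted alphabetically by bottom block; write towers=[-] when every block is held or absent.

step 1 (pickup(D)): towers=[A/B/E/C; F] holding=D
step 2 (stack(D, C)): towers=[A/B/E/C/D; F] holding=-
step 3 (pickup(F)): towers=[A/B/E/C/D] holding=F

towers=[A/B/E/C/D] holding=F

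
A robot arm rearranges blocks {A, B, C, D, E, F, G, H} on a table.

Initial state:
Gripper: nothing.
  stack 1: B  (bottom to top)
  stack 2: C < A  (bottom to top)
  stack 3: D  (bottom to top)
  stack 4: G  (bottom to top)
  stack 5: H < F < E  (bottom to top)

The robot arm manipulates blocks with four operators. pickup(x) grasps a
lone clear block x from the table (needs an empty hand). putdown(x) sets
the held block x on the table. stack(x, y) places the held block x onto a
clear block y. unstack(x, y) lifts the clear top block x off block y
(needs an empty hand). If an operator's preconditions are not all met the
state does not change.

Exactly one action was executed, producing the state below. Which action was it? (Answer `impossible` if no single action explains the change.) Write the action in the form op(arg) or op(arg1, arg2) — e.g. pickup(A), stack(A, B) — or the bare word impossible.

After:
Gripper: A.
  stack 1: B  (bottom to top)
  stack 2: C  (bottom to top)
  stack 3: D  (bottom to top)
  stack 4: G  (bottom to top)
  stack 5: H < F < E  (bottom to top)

unstack(A, C)

target: towers=[B; C; D; G; H/F/E] holding=A
         pickup(G) → towers=[B; C/A; D; H/F/E] holding=G
     unstack(A, C) → towers=[B; C; D; G; H/F/E] holding=A  ← match
     unstack(E, F) → towers=[B; C/A; D; G; H/F] holding=E
         pickup(B) → towers=[C/A; D; G; H/F/E] holding=B
         pickup(D) → towers=[B; C/A; G; H/F/E] holding=D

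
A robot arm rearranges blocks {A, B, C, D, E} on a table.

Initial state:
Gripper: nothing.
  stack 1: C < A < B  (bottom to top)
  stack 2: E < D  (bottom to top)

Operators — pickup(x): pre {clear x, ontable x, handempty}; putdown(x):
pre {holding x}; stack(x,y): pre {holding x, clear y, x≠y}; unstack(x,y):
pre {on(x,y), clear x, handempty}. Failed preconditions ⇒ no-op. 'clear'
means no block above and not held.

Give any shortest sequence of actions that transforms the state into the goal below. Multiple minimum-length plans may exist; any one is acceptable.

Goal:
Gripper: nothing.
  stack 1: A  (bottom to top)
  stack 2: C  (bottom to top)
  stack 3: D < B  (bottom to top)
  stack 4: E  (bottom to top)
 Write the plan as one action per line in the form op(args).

step 1 (unstack(D, E)): towers=[C/A/B; E] holding=D
step 2 (putdown(D)): towers=[C/A/B; D; E] holding=-
step 3 (unstack(B, A)): towers=[C/A; D; E] holding=B
step 4 (stack(B, D)): towers=[C/A; D/B; E] holding=-
step 5 (unstack(A, C)): towers=[C; D/B; E] holding=A
step 6 (putdown(A)): towers=[A; C; D/B; E] holding=-
goal check: towers=[A; C; D/B; E] holding=- — reached (length 6, optimal by BFS)

unstack(D, E)
putdown(D)
unstack(B, A)
stack(B, D)
unstack(A, C)
putdown(A)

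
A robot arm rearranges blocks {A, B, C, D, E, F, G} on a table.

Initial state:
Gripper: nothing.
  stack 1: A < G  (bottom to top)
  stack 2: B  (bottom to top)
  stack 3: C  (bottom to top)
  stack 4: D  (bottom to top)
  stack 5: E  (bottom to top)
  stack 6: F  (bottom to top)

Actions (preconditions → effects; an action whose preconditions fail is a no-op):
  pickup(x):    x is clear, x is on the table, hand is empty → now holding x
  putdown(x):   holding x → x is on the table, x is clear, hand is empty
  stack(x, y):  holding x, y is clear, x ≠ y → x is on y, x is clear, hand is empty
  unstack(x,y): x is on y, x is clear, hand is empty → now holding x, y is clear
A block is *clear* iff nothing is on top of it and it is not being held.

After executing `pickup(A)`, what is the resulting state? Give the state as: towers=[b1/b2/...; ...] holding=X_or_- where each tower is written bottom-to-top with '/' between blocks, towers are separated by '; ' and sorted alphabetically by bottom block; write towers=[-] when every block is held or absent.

towers=[A/G; B; C; D; E; F] holding=-

before: towers=[A/G; B; C; D; E; F] holding=-
pre[pickup(A)]: clear(A) fail, ontable(A) ok, handempty ok
clear(A) unmet → pickup(A) is a no-op
after:  towers=[A/G; B; C; D; E; F] holding=-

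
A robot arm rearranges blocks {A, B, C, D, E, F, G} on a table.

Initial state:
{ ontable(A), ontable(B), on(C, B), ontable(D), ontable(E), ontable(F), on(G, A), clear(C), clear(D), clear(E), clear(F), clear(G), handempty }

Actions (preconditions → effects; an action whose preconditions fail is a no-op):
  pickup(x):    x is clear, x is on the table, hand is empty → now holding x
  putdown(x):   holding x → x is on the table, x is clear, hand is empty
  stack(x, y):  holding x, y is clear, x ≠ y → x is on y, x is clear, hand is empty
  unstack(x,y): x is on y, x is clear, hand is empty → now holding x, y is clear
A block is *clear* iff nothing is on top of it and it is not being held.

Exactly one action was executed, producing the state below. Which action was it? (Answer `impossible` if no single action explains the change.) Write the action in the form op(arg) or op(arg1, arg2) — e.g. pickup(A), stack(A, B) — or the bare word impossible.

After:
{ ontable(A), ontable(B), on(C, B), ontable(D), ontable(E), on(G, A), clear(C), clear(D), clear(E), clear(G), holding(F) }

pickup(F)

target: towers=[A/G; B/C; D; E] holding=F
         pickup(F) → towers=[A/G; B/C; D; E] holding=F  ← match
     unstack(G, A) → towers=[A; B/C; D; E; F] holding=G
         pickup(D) → towers=[A/G; B/C; E; F] holding=D
         pickup(E) → towers=[A/G; B/C; D; F] holding=E
     unstack(C, B) → towers=[A/G; B; D; E; F] holding=C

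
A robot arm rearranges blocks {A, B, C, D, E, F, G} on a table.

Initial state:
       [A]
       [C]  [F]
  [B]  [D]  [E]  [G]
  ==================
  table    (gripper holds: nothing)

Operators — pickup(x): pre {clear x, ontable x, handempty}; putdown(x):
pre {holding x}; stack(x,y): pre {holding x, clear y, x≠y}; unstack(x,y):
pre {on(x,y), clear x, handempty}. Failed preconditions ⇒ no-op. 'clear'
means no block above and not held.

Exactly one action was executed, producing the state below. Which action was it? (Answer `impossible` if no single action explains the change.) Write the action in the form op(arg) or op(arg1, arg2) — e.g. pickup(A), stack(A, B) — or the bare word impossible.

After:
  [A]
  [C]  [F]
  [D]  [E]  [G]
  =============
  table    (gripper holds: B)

target: towers=[D/C/A; E/F; G] holding=B
         pickup(B) → towers=[D/C/A; E/F; G] holding=B  ← match
     unstack(F, E) → towers=[B; D/C/A; E; G] holding=F
         pickup(G) → towers=[B; D/C/A; E/F] holding=G
     unstack(A, C) → towers=[B; D/C; E/F; G] holding=A

pickup(B)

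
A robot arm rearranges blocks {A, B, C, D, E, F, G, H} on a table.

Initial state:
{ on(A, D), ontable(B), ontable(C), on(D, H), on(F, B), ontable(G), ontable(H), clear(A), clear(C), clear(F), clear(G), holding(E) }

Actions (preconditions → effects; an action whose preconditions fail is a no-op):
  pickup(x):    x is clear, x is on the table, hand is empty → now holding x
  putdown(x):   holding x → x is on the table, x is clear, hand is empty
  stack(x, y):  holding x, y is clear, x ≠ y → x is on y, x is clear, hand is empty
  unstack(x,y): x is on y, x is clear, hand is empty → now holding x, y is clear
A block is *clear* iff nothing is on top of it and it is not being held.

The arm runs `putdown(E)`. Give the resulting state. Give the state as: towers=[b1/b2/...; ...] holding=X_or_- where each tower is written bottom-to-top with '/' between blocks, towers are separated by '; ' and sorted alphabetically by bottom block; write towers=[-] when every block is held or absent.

towers=[B/F; C; E; G; H/D/A] holding=-

before: towers=[B/F; C; G; H/D/A] holding=E
pre[putdown(E)]: holding(E) ✓
all met → apply putdown(E)
after:  towers=[B/F; C; E; G; H/D/A] holding=-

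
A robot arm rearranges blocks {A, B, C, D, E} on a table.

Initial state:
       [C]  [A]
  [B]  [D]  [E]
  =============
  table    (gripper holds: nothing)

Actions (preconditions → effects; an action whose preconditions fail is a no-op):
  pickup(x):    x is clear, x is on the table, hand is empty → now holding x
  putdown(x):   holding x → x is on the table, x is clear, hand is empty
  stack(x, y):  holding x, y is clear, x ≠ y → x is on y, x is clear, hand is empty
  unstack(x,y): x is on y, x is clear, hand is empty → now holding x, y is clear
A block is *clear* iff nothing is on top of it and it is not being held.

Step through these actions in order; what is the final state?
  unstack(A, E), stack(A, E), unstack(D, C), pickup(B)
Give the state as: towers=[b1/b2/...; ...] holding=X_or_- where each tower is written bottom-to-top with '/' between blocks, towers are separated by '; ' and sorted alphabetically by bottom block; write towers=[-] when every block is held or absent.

towers=[D/C; E/A] holding=B

step 1 (unstack(A, E)): towers=[B; D/C; E] holding=A
step 2 (stack(A, E)): towers=[B; D/C; E/A] holding=-
step 3 (unstack(D, C)) [no-op]: towers=[B; D/C; E/A] holding=-
step 4 (pickup(B)): towers=[D/C; E/A] holding=B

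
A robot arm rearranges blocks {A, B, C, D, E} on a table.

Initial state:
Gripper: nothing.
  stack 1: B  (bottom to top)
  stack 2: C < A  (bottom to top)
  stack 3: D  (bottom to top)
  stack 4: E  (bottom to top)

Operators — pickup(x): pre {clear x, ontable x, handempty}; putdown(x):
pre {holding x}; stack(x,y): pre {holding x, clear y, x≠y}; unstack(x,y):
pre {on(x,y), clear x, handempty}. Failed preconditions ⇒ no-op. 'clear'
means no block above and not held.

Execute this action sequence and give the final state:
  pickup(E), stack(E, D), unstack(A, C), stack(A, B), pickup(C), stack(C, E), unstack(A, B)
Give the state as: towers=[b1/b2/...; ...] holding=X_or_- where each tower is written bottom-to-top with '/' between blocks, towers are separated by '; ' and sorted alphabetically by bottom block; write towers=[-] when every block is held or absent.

towers=[B; D/E/C] holding=A

step 1 (pickup(E)): towers=[B; C/A; D] holding=E
step 2 (stack(E, D)): towers=[B; C/A; D/E] holding=-
step 3 (unstack(A, C)): towers=[B; C; D/E] holding=A
step 4 (stack(A, B)): towers=[B/A; C; D/E] holding=-
step 5 (pickup(C)): towers=[B/A; D/E] holding=C
step 6 (stack(C, E)): towers=[B/A; D/E/C] holding=-
step 7 (unstack(A, B)): towers=[B; D/E/C] holding=A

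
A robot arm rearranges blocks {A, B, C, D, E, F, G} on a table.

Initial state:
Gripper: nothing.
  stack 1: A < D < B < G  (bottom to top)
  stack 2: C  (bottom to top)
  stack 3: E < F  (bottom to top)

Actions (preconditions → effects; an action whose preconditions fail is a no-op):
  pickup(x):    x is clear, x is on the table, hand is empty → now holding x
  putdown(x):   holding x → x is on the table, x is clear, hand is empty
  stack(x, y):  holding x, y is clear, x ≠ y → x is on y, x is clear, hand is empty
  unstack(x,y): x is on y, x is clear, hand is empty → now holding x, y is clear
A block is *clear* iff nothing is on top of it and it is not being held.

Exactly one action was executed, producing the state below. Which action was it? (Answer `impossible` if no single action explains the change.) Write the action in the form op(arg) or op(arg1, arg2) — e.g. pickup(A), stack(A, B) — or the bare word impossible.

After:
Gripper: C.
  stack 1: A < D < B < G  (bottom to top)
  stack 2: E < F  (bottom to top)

target: towers=[A/D/B/G; E/F] holding=C
     unstack(F, E) → towers=[A/D/B/G; C; E] holding=F
     unstack(G, B) → towers=[A/D/B; C; E/F] holding=G
         pickup(C) → towers=[A/D/B/G; E/F] holding=C  ← match

pickup(C)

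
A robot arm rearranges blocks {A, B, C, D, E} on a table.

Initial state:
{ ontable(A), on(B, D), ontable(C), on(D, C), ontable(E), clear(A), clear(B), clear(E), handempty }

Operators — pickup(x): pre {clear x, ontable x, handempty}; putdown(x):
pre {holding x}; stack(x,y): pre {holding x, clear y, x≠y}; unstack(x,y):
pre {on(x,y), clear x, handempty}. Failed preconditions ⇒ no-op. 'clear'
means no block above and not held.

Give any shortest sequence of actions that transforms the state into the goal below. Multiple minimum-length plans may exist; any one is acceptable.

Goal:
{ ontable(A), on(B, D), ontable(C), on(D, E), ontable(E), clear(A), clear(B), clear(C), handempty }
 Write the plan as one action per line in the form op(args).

step 1 (unstack(B, D)): towers=[A; C/D; E] holding=B
step 2 (putdown(B)): towers=[A; B; C/D; E] holding=-
step 3 (unstack(D, C)): towers=[A; B; C; E] holding=D
step 4 (stack(D, E)): towers=[A; B; C; E/D] holding=-
step 5 (pickup(B)): towers=[A; C; E/D] holding=B
step 6 (stack(B, D)): towers=[A; C; E/D/B] holding=-
goal check: towers=[A; C; E/D/B] holding=- — reached (length 6, optimal by BFS)

unstack(B, D)
putdown(B)
unstack(D, C)
stack(D, E)
pickup(B)
stack(B, D)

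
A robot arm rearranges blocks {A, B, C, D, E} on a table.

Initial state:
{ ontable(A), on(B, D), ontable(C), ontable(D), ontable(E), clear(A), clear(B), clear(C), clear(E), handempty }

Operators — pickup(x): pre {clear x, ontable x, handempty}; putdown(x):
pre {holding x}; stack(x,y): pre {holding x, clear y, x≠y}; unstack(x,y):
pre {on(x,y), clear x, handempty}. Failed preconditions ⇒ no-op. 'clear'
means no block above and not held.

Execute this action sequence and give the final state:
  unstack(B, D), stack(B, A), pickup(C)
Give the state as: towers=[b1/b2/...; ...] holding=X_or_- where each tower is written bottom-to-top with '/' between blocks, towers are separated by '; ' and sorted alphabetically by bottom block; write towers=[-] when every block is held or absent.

towers=[A/B; D; E] holding=C

step 1 (unstack(B, D)): towers=[A; C; D; E] holding=B
step 2 (stack(B, A)): towers=[A/B; C; D; E] holding=-
step 3 (pickup(C)): towers=[A/B; D; E] holding=C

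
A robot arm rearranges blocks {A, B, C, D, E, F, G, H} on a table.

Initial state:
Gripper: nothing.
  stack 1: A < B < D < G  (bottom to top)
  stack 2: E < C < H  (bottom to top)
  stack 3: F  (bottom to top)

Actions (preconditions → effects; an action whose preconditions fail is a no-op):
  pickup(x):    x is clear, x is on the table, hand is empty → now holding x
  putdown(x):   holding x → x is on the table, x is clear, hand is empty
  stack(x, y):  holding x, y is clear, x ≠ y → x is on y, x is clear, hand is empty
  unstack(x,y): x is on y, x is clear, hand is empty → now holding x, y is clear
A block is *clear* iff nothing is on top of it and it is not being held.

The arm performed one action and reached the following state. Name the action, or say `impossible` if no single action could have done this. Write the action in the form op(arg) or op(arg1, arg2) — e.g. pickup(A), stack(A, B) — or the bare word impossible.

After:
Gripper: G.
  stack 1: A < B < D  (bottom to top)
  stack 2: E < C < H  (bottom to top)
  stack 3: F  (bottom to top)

target: towers=[A/B/D; E/C/H; F] holding=G
     unstack(G, D) → towers=[A/B/D; E/C/H; F] holding=G  ← match
     unstack(H, C) → towers=[A/B/D/G; E/C; F] holding=H
         pickup(F) → towers=[A/B/D/G; E/C/H] holding=F

unstack(G, D)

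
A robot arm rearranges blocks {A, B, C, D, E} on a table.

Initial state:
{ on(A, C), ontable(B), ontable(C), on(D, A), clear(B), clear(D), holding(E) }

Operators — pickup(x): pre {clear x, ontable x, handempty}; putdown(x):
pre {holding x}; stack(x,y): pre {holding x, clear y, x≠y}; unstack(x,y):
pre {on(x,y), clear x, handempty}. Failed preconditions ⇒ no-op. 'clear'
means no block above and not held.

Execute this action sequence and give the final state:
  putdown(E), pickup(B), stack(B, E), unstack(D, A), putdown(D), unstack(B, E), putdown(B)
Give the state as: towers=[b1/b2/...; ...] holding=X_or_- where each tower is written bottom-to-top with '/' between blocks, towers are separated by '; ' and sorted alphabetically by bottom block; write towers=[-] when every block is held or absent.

towers=[B; C/A; D; E] holding=-

step 1 (putdown(E)): towers=[B; C/A/D; E] holding=-
step 2 (pickup(B)): towers=[C/A/D; E] holding=B
step 3 (stack(B, E)): towers=[C/A/D; E/B] holding=-
step 4 (unstack(D, A)): towers=[C/A; E/B] holding=D
step 5 (putdown(D)): towers=[C/A; D; E/B] holding=-
step 6 (unstack(B, E)): towers=[C/A; D; E] holding=B
step 7 (putdown(B)): towers=[B; C/A; D; E] holding=-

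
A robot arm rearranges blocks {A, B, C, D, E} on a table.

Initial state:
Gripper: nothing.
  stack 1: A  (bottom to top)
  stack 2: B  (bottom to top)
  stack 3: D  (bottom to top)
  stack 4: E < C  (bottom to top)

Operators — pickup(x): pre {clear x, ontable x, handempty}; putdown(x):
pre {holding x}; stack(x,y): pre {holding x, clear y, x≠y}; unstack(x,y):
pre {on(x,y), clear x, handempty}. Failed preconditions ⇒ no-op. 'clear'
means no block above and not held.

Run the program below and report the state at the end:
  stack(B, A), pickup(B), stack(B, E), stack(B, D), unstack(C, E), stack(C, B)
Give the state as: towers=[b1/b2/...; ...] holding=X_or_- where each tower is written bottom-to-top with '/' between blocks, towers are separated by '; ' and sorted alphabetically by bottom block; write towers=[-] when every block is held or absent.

towers=[A; D/B/C; E] holding=-

step 1 (stack(B, A)) [no-op]: towers=[A; B; D; E/C] holding=-
step 2 (pickup(B)): towers=[A; D; E/C] holding=B
step 3 (stack(B, E)) [no-op]: towers=[A; D; E/C] holding=B
step 4 (stack(B, D)): towers=[A; D/B; E/C] holding=-
step 5 (unstack(C, E)): towers=[A; D/B; E] holding=C
step 6 (stack(C, B)): towers=[A; D/B/C; E] holding=-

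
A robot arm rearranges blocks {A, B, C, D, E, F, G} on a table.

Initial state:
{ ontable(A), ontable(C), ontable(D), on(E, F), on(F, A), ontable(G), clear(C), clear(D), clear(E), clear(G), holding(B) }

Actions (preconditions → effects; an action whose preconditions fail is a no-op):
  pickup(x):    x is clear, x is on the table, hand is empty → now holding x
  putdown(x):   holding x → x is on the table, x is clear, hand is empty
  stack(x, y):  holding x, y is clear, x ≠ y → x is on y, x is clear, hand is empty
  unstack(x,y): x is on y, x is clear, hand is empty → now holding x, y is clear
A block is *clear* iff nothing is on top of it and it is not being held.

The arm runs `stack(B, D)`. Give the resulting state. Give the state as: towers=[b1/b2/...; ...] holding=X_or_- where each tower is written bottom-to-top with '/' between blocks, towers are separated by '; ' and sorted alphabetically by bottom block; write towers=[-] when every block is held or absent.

before: towers=[A/F/E; C; D; G] holding=B
pre[stack(B, D)]: holding(B) ✓, clear(D) ✓, B≠D ✓
all met → apply stack(B, D)
after:  towers=[A/F/E; C; D/B; G] holding=-

towers=[A/F/E; C; D/B; G] holding=-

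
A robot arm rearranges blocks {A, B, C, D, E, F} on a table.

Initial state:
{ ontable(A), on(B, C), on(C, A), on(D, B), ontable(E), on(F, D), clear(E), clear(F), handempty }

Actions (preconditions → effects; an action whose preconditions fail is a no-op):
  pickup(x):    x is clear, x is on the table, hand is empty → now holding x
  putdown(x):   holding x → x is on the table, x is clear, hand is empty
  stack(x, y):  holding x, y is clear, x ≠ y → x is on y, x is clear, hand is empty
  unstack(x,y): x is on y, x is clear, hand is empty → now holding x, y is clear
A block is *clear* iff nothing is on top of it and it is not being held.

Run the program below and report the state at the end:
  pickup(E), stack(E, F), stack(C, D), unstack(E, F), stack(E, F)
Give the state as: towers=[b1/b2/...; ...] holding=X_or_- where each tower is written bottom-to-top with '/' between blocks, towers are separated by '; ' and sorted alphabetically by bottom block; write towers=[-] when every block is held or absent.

towers=[A/C/B/D/F/E] holding=-

step 1 (pickup(E)): towers=[A/C/B/D/F] holding=E
step 2 (stack(E, F)): towers=[A/C/B/D/F/E] holding=-
step 3 (stack(C, D)) [no-op]: towers=[A/C/B/D/F/E] holding=-
step 4 (unstack(E, F)): towers=[A/C/B/D/F] holding=E
step 5 (stack(E, F)): towers=[A/C/B/D/F/E] holding=-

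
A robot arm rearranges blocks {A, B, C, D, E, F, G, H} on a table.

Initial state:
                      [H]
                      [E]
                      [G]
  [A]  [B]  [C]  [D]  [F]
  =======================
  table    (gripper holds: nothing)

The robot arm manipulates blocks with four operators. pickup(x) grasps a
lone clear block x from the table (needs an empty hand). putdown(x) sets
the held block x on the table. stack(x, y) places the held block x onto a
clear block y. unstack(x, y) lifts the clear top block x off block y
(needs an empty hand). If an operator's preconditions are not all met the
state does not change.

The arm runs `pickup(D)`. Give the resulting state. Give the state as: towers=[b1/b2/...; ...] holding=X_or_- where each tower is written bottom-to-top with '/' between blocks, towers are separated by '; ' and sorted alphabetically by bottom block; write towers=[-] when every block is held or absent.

before: towers=[A; B; C; D; F/G/E/H] holding=-
pre[pickup(D)]: clear(D) ✓, ontable(D) ✓, handempty ✓
all met → apply pickup(D)
after:  towers=[A; B; C; F/G/E/H] holding=D

towers=[A; B; C; F/G/E/H] holding=D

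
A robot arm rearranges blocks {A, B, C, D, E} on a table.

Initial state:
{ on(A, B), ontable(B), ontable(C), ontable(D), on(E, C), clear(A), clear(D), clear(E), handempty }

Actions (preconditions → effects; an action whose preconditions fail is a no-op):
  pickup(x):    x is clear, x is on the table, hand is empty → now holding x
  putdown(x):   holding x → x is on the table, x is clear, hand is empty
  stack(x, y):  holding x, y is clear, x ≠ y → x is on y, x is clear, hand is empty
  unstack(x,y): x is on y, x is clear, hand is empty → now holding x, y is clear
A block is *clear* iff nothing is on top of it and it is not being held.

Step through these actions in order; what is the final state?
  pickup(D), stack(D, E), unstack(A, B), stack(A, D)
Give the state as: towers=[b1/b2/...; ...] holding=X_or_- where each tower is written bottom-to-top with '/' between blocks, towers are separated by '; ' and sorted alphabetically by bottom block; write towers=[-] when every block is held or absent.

towers=[B; C/E/D/A] holding=-

step 1 (pickup(D)): towers=[B/A; C/E] holding=D
step 2 (stack(D, E)): towers=[B/A; C/E/D] holding=-
step 3 (unstack(A, B)): towers=[B; C/E/D] holding=A
step 4 (stack(A, D)): towers=[B; C/E/D/A] holding=-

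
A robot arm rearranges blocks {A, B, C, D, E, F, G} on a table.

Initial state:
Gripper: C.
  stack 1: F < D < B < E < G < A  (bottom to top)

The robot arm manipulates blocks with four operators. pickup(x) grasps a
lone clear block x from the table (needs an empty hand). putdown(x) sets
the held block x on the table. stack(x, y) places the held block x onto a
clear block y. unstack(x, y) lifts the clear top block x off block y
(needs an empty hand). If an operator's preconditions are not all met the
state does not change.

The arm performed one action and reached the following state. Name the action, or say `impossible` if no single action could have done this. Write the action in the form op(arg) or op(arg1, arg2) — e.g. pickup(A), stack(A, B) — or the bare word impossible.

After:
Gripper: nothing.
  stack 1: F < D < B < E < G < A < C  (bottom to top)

stack(C, A)

target: towers=[F/D/B/E/G/A/C] holding=-
        putdown(C) → towers=[C; F/D/B/E/G/A] holding=-
       stack(C, A) → towers=[F/D/B/E/G/A/C] holding=-  ← match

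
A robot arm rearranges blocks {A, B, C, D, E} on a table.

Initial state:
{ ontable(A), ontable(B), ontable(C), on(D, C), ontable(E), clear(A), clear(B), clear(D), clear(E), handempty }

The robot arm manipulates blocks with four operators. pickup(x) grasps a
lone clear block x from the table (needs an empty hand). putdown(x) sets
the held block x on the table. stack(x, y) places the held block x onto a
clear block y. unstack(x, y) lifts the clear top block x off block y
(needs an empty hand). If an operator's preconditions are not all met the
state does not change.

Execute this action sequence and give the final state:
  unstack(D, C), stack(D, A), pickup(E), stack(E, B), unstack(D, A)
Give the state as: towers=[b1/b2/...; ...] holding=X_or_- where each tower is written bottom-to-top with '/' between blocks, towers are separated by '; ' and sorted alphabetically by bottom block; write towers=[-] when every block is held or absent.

step 1 (unstack(D, C)): towers=[A; B; C; E] holding=D
step 2 (stack(D, A)): towers=[A/D; B; C; E] holding=-
step 3 (pickup(E)): towers=[A/D; B; C] holding=E
step 4 (stack(E, B)): towers=[A/D; B/E; C] holding=-
step 5 (unstack(D, A)): towers=[A; B/E; C] holding=D

towers=[A; B/E; C] holding=D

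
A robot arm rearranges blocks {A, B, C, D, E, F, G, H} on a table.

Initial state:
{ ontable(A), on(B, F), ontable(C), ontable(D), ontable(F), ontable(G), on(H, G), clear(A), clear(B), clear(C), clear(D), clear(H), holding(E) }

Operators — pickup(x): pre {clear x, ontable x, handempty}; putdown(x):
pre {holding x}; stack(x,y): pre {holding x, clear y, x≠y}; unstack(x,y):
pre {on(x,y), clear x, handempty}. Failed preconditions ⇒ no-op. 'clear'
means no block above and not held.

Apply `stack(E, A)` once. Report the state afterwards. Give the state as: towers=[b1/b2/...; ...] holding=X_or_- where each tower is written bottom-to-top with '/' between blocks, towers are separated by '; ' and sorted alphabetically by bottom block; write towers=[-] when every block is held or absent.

before: towers=[A; C; D; F/B; G/H] holding=E
pre[stack(E, A)]: holding(E) ✓, clear(A) ✓, E≠A ✓
all met → apply stack(E, A)
after:  towers=[A/E; C; D; F/B; G/H] holding=-

towers=[A/E; C; D; F/B; G/H] holding=-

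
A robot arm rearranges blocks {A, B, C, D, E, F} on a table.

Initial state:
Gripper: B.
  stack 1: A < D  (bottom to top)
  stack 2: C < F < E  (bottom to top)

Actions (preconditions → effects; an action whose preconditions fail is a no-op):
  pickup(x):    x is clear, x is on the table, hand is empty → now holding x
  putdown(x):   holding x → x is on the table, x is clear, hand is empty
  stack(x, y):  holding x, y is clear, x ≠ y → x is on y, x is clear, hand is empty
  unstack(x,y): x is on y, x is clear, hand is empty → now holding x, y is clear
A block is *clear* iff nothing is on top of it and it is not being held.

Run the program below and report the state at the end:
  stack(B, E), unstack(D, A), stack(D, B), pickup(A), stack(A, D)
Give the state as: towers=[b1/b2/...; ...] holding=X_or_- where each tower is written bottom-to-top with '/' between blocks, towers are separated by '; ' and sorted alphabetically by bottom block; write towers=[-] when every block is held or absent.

towers=[C/F/E/B/D/A] holding=-

step 1 (stack(B, E)): towers=[A/D; C/F/E/B] holding=-
step 2 (unstack(D, A)): towers=[A; C/F/E/B] holding=D
step 3 (stack(D, B)): towers=[A; C/F/E/B/D] holding=-
step 4 (pickup(A)): towers=[C/F/E/B/D] holding=A
step 5 (stack(A, D)): towers=[C/F/E/B/D/A] holding=-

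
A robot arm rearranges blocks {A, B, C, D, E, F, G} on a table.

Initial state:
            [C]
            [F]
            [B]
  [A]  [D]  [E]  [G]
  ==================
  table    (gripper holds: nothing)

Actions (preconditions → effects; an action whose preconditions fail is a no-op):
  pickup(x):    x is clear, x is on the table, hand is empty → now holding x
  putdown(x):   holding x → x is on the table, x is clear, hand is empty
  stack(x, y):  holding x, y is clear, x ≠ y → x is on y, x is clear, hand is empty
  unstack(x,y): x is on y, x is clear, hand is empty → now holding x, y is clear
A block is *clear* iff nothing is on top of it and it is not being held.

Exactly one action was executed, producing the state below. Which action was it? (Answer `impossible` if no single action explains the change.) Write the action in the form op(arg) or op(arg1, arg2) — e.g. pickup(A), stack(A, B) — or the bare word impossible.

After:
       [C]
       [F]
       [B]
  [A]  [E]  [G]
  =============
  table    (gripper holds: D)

pickup(D)

target: towers=[A; E/B/F/C; G] holding=D
         pickup(G) → towers=[A; D; E/B/F/C] holding=G
         pickup(D) → towers=[A; E/B/F/C; G] holding=D  ← match
         pickup(A) → towers=[D; E/B/F/C; G] holding=A
     unstack(C, F) → towers=[A; D; E/B/F; G] holding=C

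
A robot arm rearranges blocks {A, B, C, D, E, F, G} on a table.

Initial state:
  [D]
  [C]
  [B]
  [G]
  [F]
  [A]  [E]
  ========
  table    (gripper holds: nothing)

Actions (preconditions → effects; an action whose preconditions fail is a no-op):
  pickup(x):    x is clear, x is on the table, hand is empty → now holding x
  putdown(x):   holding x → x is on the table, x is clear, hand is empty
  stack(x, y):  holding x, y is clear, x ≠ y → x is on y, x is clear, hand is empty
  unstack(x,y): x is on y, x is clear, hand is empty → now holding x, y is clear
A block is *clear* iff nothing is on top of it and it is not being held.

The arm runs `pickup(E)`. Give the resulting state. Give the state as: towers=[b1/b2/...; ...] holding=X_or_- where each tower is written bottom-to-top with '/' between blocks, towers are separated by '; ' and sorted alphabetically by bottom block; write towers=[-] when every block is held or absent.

before: towers=[A/F/G/B/C/D; E] holding=-
pre[pickup(E)]: clear(E) yes, ontable(E) yes, handempty yes
all met → apply pickup(E)
after:  towers=[A/F/G/B/C/D] holding=E

towers=[A/F/G/B/C/D] holding=E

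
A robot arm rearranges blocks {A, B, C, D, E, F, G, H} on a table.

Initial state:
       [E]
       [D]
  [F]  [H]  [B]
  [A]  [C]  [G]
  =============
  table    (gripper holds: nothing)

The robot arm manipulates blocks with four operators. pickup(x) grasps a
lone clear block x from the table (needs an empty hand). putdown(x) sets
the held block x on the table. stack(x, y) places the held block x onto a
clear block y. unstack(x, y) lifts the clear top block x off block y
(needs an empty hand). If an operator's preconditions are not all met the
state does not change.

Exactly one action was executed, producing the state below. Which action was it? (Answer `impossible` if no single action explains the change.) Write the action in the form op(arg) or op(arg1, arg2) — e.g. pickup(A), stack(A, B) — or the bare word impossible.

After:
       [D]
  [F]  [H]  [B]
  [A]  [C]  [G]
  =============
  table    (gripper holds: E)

target: towers=[A/F; C/H/D; G/B] holding=E
     unstack(E, D) → towers=[A/F; C/H/D; G/B] holding=E  ← match
     unstack(B, G) → towers=[A/F; C/H/D/E; G] holding=B
     unstack(F, A) → towers=[A; C/H/D/E; G/B] holding=F

unstack(E, D)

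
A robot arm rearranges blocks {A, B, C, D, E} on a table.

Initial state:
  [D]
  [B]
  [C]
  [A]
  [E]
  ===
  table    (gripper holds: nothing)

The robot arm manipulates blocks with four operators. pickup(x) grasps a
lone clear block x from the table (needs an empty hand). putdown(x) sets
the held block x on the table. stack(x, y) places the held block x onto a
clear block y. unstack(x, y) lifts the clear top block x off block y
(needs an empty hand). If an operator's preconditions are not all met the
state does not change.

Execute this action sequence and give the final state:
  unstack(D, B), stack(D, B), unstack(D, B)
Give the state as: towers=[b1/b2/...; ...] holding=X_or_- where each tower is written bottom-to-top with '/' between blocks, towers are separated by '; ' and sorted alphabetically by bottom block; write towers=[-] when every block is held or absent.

towers=[E/A/C/B] holding=D

step 1 (unstack(D, B)): towers=[E/A/C/B] holding=D
step 2 (stack(D, B)): towers=[E/A/C/B/D] holding=-
step 3 (unstack(D, B)): towers=[E/A/C/B] holding=D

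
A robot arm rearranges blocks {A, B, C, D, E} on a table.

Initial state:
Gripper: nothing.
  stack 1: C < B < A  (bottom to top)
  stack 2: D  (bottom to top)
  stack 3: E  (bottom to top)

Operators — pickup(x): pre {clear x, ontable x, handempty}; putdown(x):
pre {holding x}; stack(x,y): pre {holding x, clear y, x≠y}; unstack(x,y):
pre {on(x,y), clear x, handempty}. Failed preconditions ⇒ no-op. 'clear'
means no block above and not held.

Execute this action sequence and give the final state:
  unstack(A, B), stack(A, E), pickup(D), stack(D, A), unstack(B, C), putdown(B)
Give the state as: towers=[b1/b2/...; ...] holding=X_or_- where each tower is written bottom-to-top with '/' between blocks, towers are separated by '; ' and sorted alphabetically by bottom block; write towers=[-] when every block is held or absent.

towers=[B; C; E/A/D] holding=-

step 1 (unstack(A, B)): towers=[C/B; D; E] holding=A
step 2 (stack(A, E)): towers=[C/B; D; E/A] holding=-
step 3 (pickup(D)): towers=[C/B; E/A] holding=D
step 4 (stack(D, A)): towers=[C/B; E/A/D] holding=-
step 5 (unstack(B, C)): towers=[C; E/A/D] holding=B
step 6 (putdown(B)): towers=[B; C; E/A/D] holding=-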